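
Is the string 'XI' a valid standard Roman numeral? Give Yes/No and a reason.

'XI': Check the rules: uses only the symbols I, V, X, L, C, D, M; no symbol is repeated more than three times in a row; V, L and D each appear at most once; no smaller symbol precedes a larger one (values never increase from left to right). Value: X (10) + I (1) = 11. So it is a valid standard Roman numeral.

Yes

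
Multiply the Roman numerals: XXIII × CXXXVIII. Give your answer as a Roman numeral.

XXIII = 23
CXXXVIII = 138
23 × 138 = 3174

MMMCLXXIV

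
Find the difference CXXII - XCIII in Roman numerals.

CXXII = 122
XCIII = 93
122 - 93 = 29

XXIX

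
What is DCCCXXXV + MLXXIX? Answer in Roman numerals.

DCCCXXXV = 835
MLXXIX = 1079
835 + 1079 = 1914

MCMXIV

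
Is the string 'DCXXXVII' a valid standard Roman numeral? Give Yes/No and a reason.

'DCXXXVII': Check the rules: uses only the symbols I, V, X, L, C, D, M; no symbol is repeated more than three times in a row; V, L and D each appear at most once; no smaller symbol precedes a larger one (values never increase from left to right). Value: D (500) + C (100) + X (10) + X (10) + X (10) + V (5) + I (1) + I (1) = 637. So it is a valid standard Roman numeral.

Yes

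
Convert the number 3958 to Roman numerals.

Convert 3958 to Roman numerals:
  3958 contains 3×1000 (MMM)
  958 contains 1×900 (CM)
  58 contains 1×50 (L)
  8 contains 1×5 (V)
  3 contains 3×1 (III)

MMMCMLVIII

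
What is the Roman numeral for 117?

Convert 117 to Roman numerals:
  117 contains 1×100 (C)
  17 contains 1×10 (X)
  7 contains 1×5 (V)
  2 contains 2×1 (II)

CXVII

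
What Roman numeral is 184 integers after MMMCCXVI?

MMMCCXVI = 3216
3216 + 184 = 3400

MMMCD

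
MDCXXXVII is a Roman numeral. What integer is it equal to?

MDCXXXVII: M=1000, D=500, C=100, X=10, X=10, X=10, V=5, I=1, I=1
1000 + 500 + 100 + 10 + 10 + 10 + 5 + 1 + 1 = 1637

1637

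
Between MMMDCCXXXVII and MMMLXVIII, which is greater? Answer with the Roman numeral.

MMMDCCXXXVII = 3737
MMMLXVIII = 3068
3737 is larger

MMMDCCXXXVII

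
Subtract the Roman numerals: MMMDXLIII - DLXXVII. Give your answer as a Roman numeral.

MMMDXLIII = 3543
DLXXVII = 577
3543 - 577 = 2966

MMCMLXVI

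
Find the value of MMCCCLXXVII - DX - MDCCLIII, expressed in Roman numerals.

MMCCCLXXVII = 2377, DX = 510, MDCCLIII = 1753
2377 - 510 = 1867
1867 - 1753 = 114

CXIV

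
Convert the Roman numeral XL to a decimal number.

XL: XL=40

40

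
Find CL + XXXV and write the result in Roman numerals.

CL = 150
XXXV = 35
150 + 35 = 185

CLXXXV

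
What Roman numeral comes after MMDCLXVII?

MMDCLXVII = 2667, so the next integer is 2667 + 1 = 2668

MMDCLXVIII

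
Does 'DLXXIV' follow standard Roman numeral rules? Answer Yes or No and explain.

'DLXXIV': Check the rules: uses only the symbols I, V, X, L, C, D, M; no symbol is repeated more than three times in a row; V, L and D each appear at most once; the only place a smaller symbol precedes a larger one is the allowed subtractive pair IV, the symbol right after such a pair (if any) is smaller than the pair's first symbol, and otherwise the values never increase from left to right. Value: D (500) + L (50) + X (10) + X (10) + IV (4) = 574. So it is a valid standard Roman numeral.

Yes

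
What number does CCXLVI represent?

CCXLVI: C=100, C=100, XL=40, V=5, I=1
100 + 100 + 40 + 5 + 1 = 246

246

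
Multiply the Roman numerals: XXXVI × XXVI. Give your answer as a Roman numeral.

XXXVI = 36
XXVI = 26
36 × 26 = 936

CMXXXVI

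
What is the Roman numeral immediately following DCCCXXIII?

DCCCXXIII = 823, so the next integer is 823 + 1 = 824

DCCCXXIV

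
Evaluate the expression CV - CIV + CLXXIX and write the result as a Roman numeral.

CV = 105, CIV = 104, CLXXIX = 179
105 - 104 = 1
1 + 179 = 180

CLXXX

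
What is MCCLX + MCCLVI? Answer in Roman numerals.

MCCLX = 1260
MCCLVI = 1256
1260 + 1256 = 2516

MMDXVI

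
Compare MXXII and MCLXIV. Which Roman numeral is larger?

MXXII = 1022
MCLXIV = 1164
1164 is larger

MCLXIV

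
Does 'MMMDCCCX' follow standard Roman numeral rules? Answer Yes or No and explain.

'MMMDCCCX': Check the rules: uses only the symbols I, V, X, L, C, D, M; no symbol is repeated more than three times in a row; V, L and D each appear at most once; no smaller symbol precedes a larger one (values never increase from left to right). Value: M (1000) + M (1000) + M (1000) + D (500) + C (100) + C (100) + C (100) + X (10) = 3810. So it is a valid standard Roman numeral.

Yes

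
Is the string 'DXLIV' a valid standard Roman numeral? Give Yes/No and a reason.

'DXLIV': Check the rules: uses only the symbols I, V, X, L, C, D, M; no symbol is repeated more than three times in a row; V, L and D each appear at most once; the only places a smaller symbol precedes a larger one are the allowed subtractive pairs XL, IV, the symbol right after such a pair (if any) is smaller than the pair's first symbol, and otherwise the values never increase from left to right. Value: D (500) + XL (40) + IV (4) = 544. So it is a valid standard Roman numeral.

Yes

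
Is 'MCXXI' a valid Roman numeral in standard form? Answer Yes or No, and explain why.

'MCXXI': Check the rules: uses only the symbols I, V, X, L, C, D, M; no symbol is repeated more than three times in a row; V, L and D each appear at most once; no smaller symbol precedes a larger one (values never increase from left to right). Value: M (1000) + C (100) + X (10) + X (10) + I (1) = 1121. So it is a valid standard Roman numeral.

Yes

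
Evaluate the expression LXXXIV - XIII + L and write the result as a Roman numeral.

LXXXIV = 84, XIII = 13, L = 50
84 - 13 = 71
71 + 50 = 121

CXXI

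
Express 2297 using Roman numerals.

Convert 2297 to Roman numerals:
  2297 contains 2×1000 (MM)
  297 contains 2×100 (CC)
  97 contains 1×90 (XC)
  7 contains 1×5 (V)
  2 contains 2×1 (II)

MMCCXCVII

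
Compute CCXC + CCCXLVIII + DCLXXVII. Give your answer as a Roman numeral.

CCXC = 290, CCCXLVIII = 348, DCLXXVII = 677
290 + 348 = 638
638 + 677 = 1315

MCCCXV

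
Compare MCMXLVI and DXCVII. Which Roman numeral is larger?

MCMXLVI = 1946
DXCVII = 597
1946 is larger

MCMXLVI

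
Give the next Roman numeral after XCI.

XCI = 91; next is 92

XCII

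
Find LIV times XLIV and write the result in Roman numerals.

LIV = 54
XLIV = 44
54 × 44 = 2376

MMCCCLXXVI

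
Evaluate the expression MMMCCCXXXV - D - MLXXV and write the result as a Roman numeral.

MMMCCCXXXV = 3335, D = 500, MLXXV = 1075
3335 - 500 = 2835
2835 - 1075 = 1760

MDCCLX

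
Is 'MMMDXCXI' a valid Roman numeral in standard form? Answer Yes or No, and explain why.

'MMMDXCXI': X cannot come right after the subtractive pair XC: once X is subtracted in XC, the next symbol must be smaller than X

No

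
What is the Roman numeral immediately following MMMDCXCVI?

MMMDCXCVI = 3696, so the next integer is 3696 + 1 = 3697

MMMDCXCVII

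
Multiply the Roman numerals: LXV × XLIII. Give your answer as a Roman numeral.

LXV = 65
XLIII = 43
65 × 43 = 2795

MMDCCXCV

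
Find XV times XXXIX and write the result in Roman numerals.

XV = 15
XXXIX = 39
15 × 39 = 585

DLXXXV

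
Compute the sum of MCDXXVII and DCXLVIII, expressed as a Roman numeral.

MCDXXVII = 1427
DCXLVIII = 648
1427 + 648 = 2075

MMLXXV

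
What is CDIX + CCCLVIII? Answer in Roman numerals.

CDIX = 409
CCCLVIII = 358
409 + 358 = 767

DCCLXVII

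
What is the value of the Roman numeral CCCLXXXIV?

CCCLXXXIV: C=100, C=100, C=100, L=50, X=10, X=10, X=10, IV=4
100 + 100 + 100 + 50 + 10 + 10 + 10 + 4 = 384

384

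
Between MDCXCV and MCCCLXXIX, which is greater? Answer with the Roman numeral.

MDCXCV = 1695
MCCCLXXIX = 1379
1695 is larger

MDCXCV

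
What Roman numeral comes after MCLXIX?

MCLXIX = 1169; next is 1170

MCLXX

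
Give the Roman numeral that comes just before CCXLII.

CCXLII = 242; previous is 241

CCXLI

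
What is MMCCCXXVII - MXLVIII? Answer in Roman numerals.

MMCCCXXVII = 2327
MXLVIII = 1048
2327 - 1048 = 1279

MCCLXXIX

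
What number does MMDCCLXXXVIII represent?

MMDCCLXXXVIII: M=1000, M=1000, D=500, C=100, C=100, L=50, X=10, X=10, X=10, V=5, I=1, I=1, I=1
1000 + 1000 + 500 + 100 + 100 + 50 + 10 + 10 + 10 + 5 + 1 + 1 + 1 = 2788

2788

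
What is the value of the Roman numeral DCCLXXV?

DCCLXXV: D=500, C=100, C=100, L=50, X=10, X=10, V=5
500 + 100 + 100 + 50 + 10 + 10 + 5 = 775

775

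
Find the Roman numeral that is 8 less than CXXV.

CXXV = 125
125 - 8 = 117

CXVII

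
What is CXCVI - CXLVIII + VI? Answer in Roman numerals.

CXCVI = 196, CXLVIII = 148, VI = 6
196 - 148 = 48
48 + 6 = 54

LIV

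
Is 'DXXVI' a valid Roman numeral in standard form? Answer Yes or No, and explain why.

'DXXVI': Check the rules: uses only the symbols I, V, X, L, C, D, M; no symbol is repeated more than three times in a row; V, L and D each appear at most once; no smaller symbol precedes a larger one (values never increase from left to right). Value: D (500) + X (10) + X (10) + V (5) + I (1) = 526. So it is a valid standard Roman numeral.

Yes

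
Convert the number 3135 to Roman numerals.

Convert 3135 to Roman numerals:
  3135 contains 3×1000 (MMM)
  135 contains 1×100 (C)
  35 contains 3×10 (XXX)
  5 contains 1×5 (V)

MMMCXXXV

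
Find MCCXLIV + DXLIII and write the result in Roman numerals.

MCCXLIV = 1244
DXLIII = 543
1244 + 543 = 1787

MDCCLXXXVII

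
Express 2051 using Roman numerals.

Convert 2051 to Roman numerals:
  2051 contains 2×1000 (MM)
  51 contains 1×50 (L)
  1 contains 1×1 (I)

MMLI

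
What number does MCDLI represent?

MCDLI: M=1000, CD=400, L=50, I=1
1000 + 400 + 50 + 1 = 1451

1451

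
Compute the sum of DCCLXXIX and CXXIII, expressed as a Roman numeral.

DCCLXXIX = 779
CXXIII = 123
779 + 123 = 902

CMII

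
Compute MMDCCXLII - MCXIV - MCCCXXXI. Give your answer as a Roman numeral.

MMDCCXLII = 2742, MCXIV = 1114, MCCCXXXI = 1331
2742 - 1114 = 1628
1628 - 1331 = 297

CCXCVII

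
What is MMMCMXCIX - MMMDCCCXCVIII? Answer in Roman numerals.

MMMCMXCIX = 3999
MMMDCCCXCVIII = 3898
3999 - 3898 = 101

CI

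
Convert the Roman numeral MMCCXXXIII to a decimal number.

MMCCXXXIII: M=1000, M=1000, C=100, C=100, X=10, X=10, X=10, I=1, I=1, I=1
1000 + 1000 + 100 + 100 + 10 + 10 + 10 + 1 + 1 + 1 = 2233

2233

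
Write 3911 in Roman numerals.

Convert 3911 to Roman numerals:
  3911 contains 3×1000 (MMM)
  911 contains 1×900 (CM)
  11 contains 1×10 (X)
  1 contains 1×1 (I)

MMMCMXI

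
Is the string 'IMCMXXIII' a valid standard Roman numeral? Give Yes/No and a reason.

'IMCMXXIII': Invalid subtractive combination: IM

No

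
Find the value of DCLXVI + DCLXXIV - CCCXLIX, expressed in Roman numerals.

DCLXVI = 666, DCLXXIV = 674, CCCXLIX = 349
666 + 674 = 1340
1340 - 349 = 991

CMXCI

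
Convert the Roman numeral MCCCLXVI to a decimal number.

MCCCLXVI: M=1000, C=100, C=100, C=100, L=50, X=10, V=5, I=1
1000 + 100 + 100 + 100 + 50 + 10 + 5 + 1 = 1366

1366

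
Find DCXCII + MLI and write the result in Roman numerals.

DCXCII = 692
MLI = 1051
692 + 1051 = 1743

MDCCXLIII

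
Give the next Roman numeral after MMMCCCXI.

MMMCCCXI = 3311; next is 3312

MMMCCCXII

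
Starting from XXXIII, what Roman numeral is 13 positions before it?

XXXIII = 33
33 - 13 = 20

XX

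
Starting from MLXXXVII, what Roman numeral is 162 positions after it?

MLXXXVII = 1087
1087 + 162 = 1249

MCCXLIX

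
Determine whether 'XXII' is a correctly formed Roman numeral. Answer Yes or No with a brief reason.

'XXII': Check the rules: uses only the symbols I, V, X, L, C, D, M; no symbol is repeated more than three times in a row; V, L and D each appear at most once; no smaller symbol precedes a larger one (values never increase from left to right). Value: X (10) + X (10) + I (1) + I (1) = 22. So it is a valid standard Roman numeral.

Yes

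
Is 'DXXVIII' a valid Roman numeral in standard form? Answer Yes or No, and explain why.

'DXXVIII': Check the rules: uses only the symbols I, V, X, L, C, D, M; no symbol is repeated more than three times in a row; V, L and D each appear at most once; no smaller symbol precedes a larger one (values never increase from left to right). Value: D (500) + X (10) + X (10) + V (5) + I (1) + I (1) + I (1) = 528. So it is a valid standard Roman numeral.

Yes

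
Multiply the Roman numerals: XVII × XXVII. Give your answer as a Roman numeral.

XVII = 17
XXVII = 27
17 × 27 = 459

CDLIX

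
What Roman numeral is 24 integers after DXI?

DXI = 511
511 + 24 = 535

DXXXV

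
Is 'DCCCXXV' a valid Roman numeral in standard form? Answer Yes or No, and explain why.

'DCCCXXV': Check the rules: uses only the symbols I, V, X, L, C, D, M; no symbol is repeated more than three times in a row; V, L and D each appear at most once; no smaller symbol precedes a larger one (values never increase from left to right). Value: D (500) + C (100) + C (100) + C (100) + X (10) + X (10) + V (5) = 825. So it is a valid standard Roman numeral.

Yes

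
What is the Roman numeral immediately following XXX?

XXX = 30; next is 31

XXXI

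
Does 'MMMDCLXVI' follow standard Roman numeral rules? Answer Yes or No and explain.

'MMMDCLXVI': Check the rules: uses only the symbols I, V, X, L, C, D, M; no symbol is repeated more than three times in a row; V, L and D each appear at most once; no smaller symbol precedes a larger one (values never increase from left to right). Value: M (1000) + M (1000) + M (1000) + D (500) + C (100) + L (50) + X (10) + V (5) + I (1) = 3666. So it is a valid standard Roman numeral.

Yes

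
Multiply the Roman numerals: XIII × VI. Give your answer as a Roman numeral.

XIII = 13
VI = 6
13 × 6 = 78

LXXVIII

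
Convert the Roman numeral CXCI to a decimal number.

CXCI: C=100, XC=90, I=1
100 + 90 + 1 = 191

191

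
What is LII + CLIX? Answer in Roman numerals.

LII = 52
CLIX = 159
52 + 159 = 211

CCXI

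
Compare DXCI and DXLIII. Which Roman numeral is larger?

DXCI = 591
DXLIII = 543
591 is larger

DXCI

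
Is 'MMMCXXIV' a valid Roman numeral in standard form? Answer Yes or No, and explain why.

'MMMCXXIV': Check the rules: uses only the symbols I, V, X, L, C, D, M; no symbol is repeated more than three times in a row; V, L and D each appear at most once; the only place a smaller symbol precedes a larger one is the allowed subtractive pair IV, the symbol right after such a pair (if any) is smaller than the pair's first symbol, and otherwise the values never increase from left to right. Value: M (1000) + M (1000) + M (1000) + C (100) + X (10) + X (10) + IV (4) = 3124. So it is a valid standard Roman numeral.

Yes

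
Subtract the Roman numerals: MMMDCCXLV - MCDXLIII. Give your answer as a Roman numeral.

MMMDCCXLV = 3745
MCDXLIII = 1443
3745 - 1443 = 2302

MMCCCII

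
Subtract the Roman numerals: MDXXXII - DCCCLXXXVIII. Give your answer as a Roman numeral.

MDXXXII = 1532
DCCCLXXXVIII = 888
1532 - 888 = 644

DCXLIV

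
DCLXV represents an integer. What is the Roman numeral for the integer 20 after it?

DCLXV = 665
665 + 20 = 685

DCLXXXV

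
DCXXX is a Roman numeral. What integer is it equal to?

DCXXX: D=500, C=100, X=10, X=10, X=10
500 + 100 + 10 + 10 + 10 = 630

630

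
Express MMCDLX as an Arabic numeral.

MMCDLX: M=1000, M=1000, CD=400, L=50, X=10
1000 + 1000 + 400 + 50 + 10 = 2460

2460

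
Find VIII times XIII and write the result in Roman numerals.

VIII = 8
XIII = 13
8 × 13 = 104

CIV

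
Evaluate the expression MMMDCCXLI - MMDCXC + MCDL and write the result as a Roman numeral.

MMMDCCXLI = 3741, MMDCXC = 2690, MCDL = 1450
3741 - 2690 = 1051
1051 + 1450 = 2501

MMDI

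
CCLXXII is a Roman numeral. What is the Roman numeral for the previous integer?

CCLXXII = 272, so the previous integer is 272 - 1 = 271

CCLXXI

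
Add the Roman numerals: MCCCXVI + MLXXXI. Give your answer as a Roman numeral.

MCCCXVI = 1316
MLXXXI = 1081
1316 + 1081 = 2397

MMCCCXCVII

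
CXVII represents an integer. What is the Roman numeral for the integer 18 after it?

CXVII = 117
117 + 18 = 135

CXXXV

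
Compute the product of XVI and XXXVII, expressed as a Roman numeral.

XVI = 16
XXXVII = 37
16 × 37 = 592

DXCII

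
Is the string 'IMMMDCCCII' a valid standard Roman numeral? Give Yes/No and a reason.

'IMMMDCCCII': Invalid subtractive combination: IM

No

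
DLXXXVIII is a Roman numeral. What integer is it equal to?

DLXXXVIII: D=500, L=50, X=10, X=10, X=10, V=5, I=1, I=1, I=1
500 + 50 + 10 + 10 + 10 + 5 + 1 + 1 + 1 = 588

588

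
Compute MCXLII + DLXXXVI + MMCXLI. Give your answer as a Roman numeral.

MCXLII = 1142, DLXXXVI = 586, MMCXLI = 2141
1142 + 586 = 1728
1728 + 2141 = 3869

MMMDCCCLXIX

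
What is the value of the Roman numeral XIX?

XIX: X=10, IX=9
10 + 9 = 19

19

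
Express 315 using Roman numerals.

Convert 315 to Roman numerals:
  315 contains 3×100 (CCC)
  15 contains 1×10 (X)
  5 contains 1×5 (V)

CCCXV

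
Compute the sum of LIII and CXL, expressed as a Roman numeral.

LIII = 53
CXL = 140
53 + 140 = 193

CXCIII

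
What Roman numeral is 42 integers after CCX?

CCX = 210
210 + 42 = 252

CCLII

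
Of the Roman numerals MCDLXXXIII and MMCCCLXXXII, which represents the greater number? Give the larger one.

MCDLXXXIII = 1483
MMCCCLXXXII = 2382
2382 is larger

MMCCCLXXXII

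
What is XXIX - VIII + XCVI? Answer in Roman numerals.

XXIX = 29, VIII = 8, XCVI = 96
29 - 8 = 21
21 + 96 = 117

CXVII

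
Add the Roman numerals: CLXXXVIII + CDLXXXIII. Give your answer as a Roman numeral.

CLXXXVIII = 188
CDLXXXIII = 483
188 + 483 = 671

DCLXXI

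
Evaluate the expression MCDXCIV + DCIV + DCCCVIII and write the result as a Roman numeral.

MCDXCIV = 1494, DCIV = 604, DCCCVIII = 808
1494 + 604 = 2098
2098 + 808 = 2906

MMCMVI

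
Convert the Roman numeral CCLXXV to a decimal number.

CCLXXV: C=100, C=100, L=50, X=10, X=10, V=5
100 + 100 + 50 + 10 + 10 + 5 = 275

275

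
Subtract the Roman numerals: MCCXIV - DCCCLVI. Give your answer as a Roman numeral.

MCCXIV = 1214
DCCCLVI = 856
1214 - 856 = 358

CCCLVIII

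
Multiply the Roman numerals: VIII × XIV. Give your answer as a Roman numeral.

VIII = 8
XIV = 14
8 × 14 = 112

CXII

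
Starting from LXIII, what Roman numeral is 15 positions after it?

LXIII = 63
63 + 15 = 78

LXXVIII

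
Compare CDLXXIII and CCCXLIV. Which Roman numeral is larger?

CDLXXIII = 473
CCCXLIV = 344
473 is larger

CDLXXIII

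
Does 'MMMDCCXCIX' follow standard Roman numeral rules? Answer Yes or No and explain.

'MMMDCCXCIX': Check the rules: uses only the symbols I, V, X, L, C, D, M; no symbol is repeated more than three times in a row; V, L and D each appear at most once; the only places a smaller symbol precedes a larger one are the allowed subtractive pairs XC, IX, the symbol right after such a pair (if any) is smaller than the pair's first symbol, and otherwise the values never increase from left to right. Value: M (1000) + M (1000) + M (1000) + D (500) + C (100) + C (100) + XC (90) + IX (9) = 3799. So it is a valid standard Roman numeral.

Yes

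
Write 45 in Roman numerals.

Convert 45 to Roman numerals:
  45 contains 1×40 (XL)
  5 contains 1×5 (V)

XLV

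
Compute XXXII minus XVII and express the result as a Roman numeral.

XXXII = 32
XVII = 17
32 - 17 = 15

XV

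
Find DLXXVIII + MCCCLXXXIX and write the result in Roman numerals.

DLXXVIII = 578
MCCCLXXXIX = 1389
578 + 1389 = 1967

MCMLXVII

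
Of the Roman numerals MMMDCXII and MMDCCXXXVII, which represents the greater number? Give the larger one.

MMMDCXII = 3612
MMDCCXXXVII = 2737
3612 is larger

MMMDCXII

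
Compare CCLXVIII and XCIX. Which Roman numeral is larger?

CCLXVIII = 268
XCIX = 99
268 is larger

CCLXVIII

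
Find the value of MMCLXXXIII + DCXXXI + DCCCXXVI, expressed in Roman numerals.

MMCLXXXIII = 2183, DCXXXI = 631, DCCCXXVI = 826
2183 + 631 = 2814
2814 + 826 = 3640

MMMDCXL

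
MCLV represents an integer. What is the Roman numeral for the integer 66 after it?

MCLV = 1155
1155 + 66 = 1221

MCCXXI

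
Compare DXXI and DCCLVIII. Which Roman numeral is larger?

DXXI = 521
DCCLVIII = 758
758 is larger

DCCLVIII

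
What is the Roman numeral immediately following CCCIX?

CCCIX = 309; next is 310

CCCX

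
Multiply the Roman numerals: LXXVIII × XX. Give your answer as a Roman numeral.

LXXVIII = 78
XX = 20
78 × 20 = 1560

MDLX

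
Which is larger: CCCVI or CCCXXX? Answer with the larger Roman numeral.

CCCVI = 306
CCCXXX = 330
330 is larger

CCCXXX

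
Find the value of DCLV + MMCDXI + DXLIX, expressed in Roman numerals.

DCLV = 655, MMCDXI = 2411, DXLIX = 549
655 + 2411 = 3066
3066 + 549 = 3615

MMMDCXV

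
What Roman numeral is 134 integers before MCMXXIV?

MCMXXIV = 1924
1924 - 134 = 1790

MDCCXC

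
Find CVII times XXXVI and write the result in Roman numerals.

CVII = 107
XXXVI = 36
107 × 36 = 3852

MMMDCCCLII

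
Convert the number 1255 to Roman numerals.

Convert 1255 to Roman numerals:
  1255 contains 1×1000 (M)
  255 contains 2×100 (CC)
  55 contains 1×50 (L)
  5 contains 1×5 (V)

MCCLV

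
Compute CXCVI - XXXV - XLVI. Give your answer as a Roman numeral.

CXCVI = 196, XXXV = 35, XLVI = 46
196 - 35 = 161
161 - 46 = 115

CXV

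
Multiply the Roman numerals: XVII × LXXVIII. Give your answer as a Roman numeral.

XVII = 17
LXXVIII = 78
17 × 78 = 1326

MCCCXXVI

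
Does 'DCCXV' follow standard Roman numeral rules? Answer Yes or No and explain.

'DCCXV': Check the rules: uses only the symbols I, V, X, L, C, D, M; no symbol is repeated more than three times in a row; V, L and D each appear at most once; no smaller symbol precedes a larger one (values never increase from left to right). Value: D (500) + C (100) + C (100) + X (10) + V (5) = 715. So it is a valid standard Roman numeral.

Yes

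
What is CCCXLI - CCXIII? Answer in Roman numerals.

CCCXLI = 341
CCXIII = 213
341 - 213 = 128

CXXVIII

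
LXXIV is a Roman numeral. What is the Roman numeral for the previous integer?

LXXIV = 74, so the previous integer is 74 - 1 = 73

LXXIII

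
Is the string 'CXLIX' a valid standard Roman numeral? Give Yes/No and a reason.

'CXLIX': Check the rules: uses only the symbols I, V, X, L, C, D, M; no symbol is repeated more than three times in a row; V, L and D each appear at most once; the only places a smaller symbol precedes a larger one are the allowed subtractive pairs XL, IX, the symbol right after such a pair (if any) is smaller than the pair's first symbol, and otherwise the values never increase from left to right. Value: C (100) + XL (40) + IX (9) = 149. So it is a valid standard Roman numeral.

Yes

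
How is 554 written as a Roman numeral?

Convert 554 to Roman numerals:
  554 contains 1×500 (D)
  54 contains 1×50 (L)
  4 contains 1×4 (IV)

DLIV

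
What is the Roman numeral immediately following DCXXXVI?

DCXXXVI = 636, so the next integer is 636 + 1 = 637

DCXXXVII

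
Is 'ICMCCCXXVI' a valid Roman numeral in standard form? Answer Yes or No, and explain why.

'ICMCCCXXVI': Invalid subtractive combination: IC

No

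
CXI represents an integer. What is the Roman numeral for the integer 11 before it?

CXI = 111
111 - 11 = 100

C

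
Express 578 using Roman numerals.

Convert 578 to Roman numerals:
  578 contains 1×500 (D)
  78 contains 1×50 (L)
  28 contains 2×10 (XX)
  8 contains 1×5 (V)
  3 contains 3×1 (III)

DLXXVIII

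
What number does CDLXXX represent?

CDLXXX: CD=400, L=50, X=10, X=10, X=10
400 + 50 + 10 + 10 + 10 = 480

480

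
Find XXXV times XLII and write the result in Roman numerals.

XXXV = 35
XLII = 42
35 × 42 = 1470

MCDLXX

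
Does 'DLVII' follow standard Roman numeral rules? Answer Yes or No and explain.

'DLVII': Check the rules: uses only the symbols I, V, X, L, C, D, M; no symbol is repeated more than three times in a row; V, L and D each appear at most once; no smaller symbol precedes a larger one (values never increase from left to right). Value: D (500) + L (50) + V (5) + I (1) + I (1) = 557. So it is a valid standard Roman numeral.

Yes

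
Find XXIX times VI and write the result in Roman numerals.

XXIX = 29
VI = 6
29 × 6 = 174

CLXXIV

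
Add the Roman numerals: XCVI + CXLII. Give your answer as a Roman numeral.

XCVI = 96
CXLII = 142
96 + 142 = 238

CCXXXVIII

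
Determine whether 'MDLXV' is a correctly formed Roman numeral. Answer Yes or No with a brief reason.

'MDLXV': Check the rules: uses only the symbols I, V, X, L, C, D, M; no symbol is repeated more than three times in a row; V, L and D each appear at most once; no smaller symbol precedes a larger one (values never increase from left to right). Value: M (1000) + D (500) + L (50) + X (10) + V (5) = 1565. So it is a valid standard Roman numeral.

Yes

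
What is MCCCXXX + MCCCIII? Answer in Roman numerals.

MCCCXXX = 1330
MCCCIII = 1303
1330 + 1303 = 2633

MMDCXXXIII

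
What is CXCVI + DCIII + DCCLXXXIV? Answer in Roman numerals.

CXCVI = 196, DCIII = 603, DCCLXXXIV = 784
196 + 603 = 799
799 + 784 = 1583

MDLXXXIII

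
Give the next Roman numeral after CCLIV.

CCLIV = 254; next is 255

CCLV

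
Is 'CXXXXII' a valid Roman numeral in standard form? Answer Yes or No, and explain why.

'CXXXXII': More than 3 consecutive X's

No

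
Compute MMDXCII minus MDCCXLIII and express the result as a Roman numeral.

MMDXCII = 2592
MDCCXLIII = 1743
2592 - 1743 = 849

DCCCXLIX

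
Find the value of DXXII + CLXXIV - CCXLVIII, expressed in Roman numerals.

DXXII = 522, CLXXIV = 174, CCXLVIII = 248
522 + 174 = 696
696 - 248 = 448

CDXLVIII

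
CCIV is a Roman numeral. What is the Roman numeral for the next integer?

CCIV = 204, so the next integer is 204 + 1 = 205

CCV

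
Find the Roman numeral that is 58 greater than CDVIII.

CDVIII = 408
408 + 58 = 466

CDLXVI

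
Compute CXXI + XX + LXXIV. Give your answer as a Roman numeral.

CXXI = 121, XX = 20, LXXIV = 74
121 + 20 = 141
141 + 74 = 215

CCXV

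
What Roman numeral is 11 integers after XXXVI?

XXXVI = 36
36 + 11 = 47

XLVII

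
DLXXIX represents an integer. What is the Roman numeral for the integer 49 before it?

DLXXIX = 579
579 - 49 = 530

DXXX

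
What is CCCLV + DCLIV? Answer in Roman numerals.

CCCLV = 355
DCLIV = 654
355 + 654 = 1009

MIX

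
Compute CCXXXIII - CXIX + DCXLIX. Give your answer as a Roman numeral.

CCXXXIII = 233, CXIX = 119, DCXLIX = 649
233 - 119 = 114
114 + 649 = 763

DCCLXIII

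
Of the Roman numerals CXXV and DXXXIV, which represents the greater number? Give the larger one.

CXXV = 125
DXXXIV = 534
534 is larger

DXXXIV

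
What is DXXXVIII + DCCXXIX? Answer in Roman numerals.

DXXXVIII = 538
DCCXXIX = 729
538 + 729 = 1267

MCCLXVII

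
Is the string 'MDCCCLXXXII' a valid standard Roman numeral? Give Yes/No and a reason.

'MDCCCLXXXII': Check the rules: uses only the symbols I, V, X, L, C, D, M; no symbol is repeated more than three times in a row; V, L and D each appear at most once; no smaller symbol precedes a larger one (values never increase from left to right). Value: M (1000) + D (500) + C (100) + C (100) + C (100) + L (50) + X (10) + X (10) + X (10) + I (1) + I (1) = 1882. So it is a valid standard Roman numeral.

Yes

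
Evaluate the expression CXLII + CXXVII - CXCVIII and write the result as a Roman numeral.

CXLII = 142, CXXVII = 127, CXCVIII = 198
142 + 127 = 269
269 - 198 = 71

LXXI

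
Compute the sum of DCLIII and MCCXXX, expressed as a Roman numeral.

DCLIII = 653
MCCXXX = 1230
653 + 1230 = 1883

MDCCCLXXXIII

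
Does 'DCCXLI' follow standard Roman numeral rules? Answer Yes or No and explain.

'DCCXLI': Check the rules: uses only the symbols I, V, X, L, C, D, M; no symbol is repeated more than three times in a row; V, L and D each appear at most once; the only place a smaller symbol precedes a larger one is the allowed subtractive pair XL, the symbol right after such a pair (if any) is smaller than the pair's first symbol, and otherwise the values never increase from left to right. Value: D (500) + C (100) + C (100) + XL (40) + I (1) = 741. So it is a valid standard Roman numeral.

Yes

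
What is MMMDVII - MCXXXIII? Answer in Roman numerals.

MMMDVII = 3507
MCXXXIII = 1133
3507 - 1133 = 2374

MMCCCLXXIV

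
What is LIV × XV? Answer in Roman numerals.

LIV = 54
XV = 15
54 × 15 = 810

DCCCX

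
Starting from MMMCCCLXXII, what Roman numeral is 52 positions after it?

MMMCCCLXXII = 3372
3372 + 52 = 3424

MMMCDXXIV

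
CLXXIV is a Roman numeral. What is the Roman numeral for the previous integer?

CLXXIV = 174; previous is 173

CLXXIII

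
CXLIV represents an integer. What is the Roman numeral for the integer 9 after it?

CXLIV = 144
144 + 9 = 153

CLIII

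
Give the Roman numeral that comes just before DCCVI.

DCCVI = 706, so the previous integer is 706 - 1 = 705

DCCV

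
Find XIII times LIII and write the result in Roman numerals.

XIII = 13
LIII = 53
13 × 53 = 689

DCLXXXIX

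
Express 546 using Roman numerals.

Convert 546 to Roman numerals:
  546 contains 1×500 (D)
  46 contains 1×40 (XL)
  6 contains 1×5 (V)
  1 contains 1×1 (I)

DXLVI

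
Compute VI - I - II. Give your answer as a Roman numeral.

VI = 6, I = 1, II = 2
6 - 1 = 5
5 - 2 = 3

III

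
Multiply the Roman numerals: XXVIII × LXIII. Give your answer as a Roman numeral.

XXVIII = 28
LXIII = 63
28 × 63 = 1764

MDCCLXIV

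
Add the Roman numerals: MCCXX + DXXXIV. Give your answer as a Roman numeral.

MCCXX = 1220
DXXXIV = 534
1220 + 534 = 1754

MDCCLIV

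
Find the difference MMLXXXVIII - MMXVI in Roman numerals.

MMLXXXVIII = 2088
MMXVI = 2016
2088 - 2016 = 72

LXXII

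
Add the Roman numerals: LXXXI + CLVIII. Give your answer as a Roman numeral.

LXXXI = 81
CLVIII = 158
81 + 158 = 239

CCXXXIX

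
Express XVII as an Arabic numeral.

XVII: X=10, V=5, I=1, I=1
10 + 5 + 1 + 1 = 17

17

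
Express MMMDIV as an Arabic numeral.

MMMDIV: M=1000, M=1000, M=1000, D=500, IV=4
1000 + 1000 + 1000 + 500 + 4 = 3504

3504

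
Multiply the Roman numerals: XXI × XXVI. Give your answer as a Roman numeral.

XXI = 21
XXVI = 26
21 × 26 = 546

DXLVI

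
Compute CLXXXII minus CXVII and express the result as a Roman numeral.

CLXXXII = 182
CXVII = 117
182 - 117 = 65

LXV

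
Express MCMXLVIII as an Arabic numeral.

MCMXLVIII: M=1000, CM=900, XL=40, V=5, I=1, I=1, I=1
1000 + 900 + 40 + 5 + 1 + 1 + 1 = 1948

1948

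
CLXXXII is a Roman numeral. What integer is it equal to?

CLXXXII: C=100, L=50, X=10, X=10, X=10, I=1, I=1
100 + 50 + 10 + 10 + 10 + 1 + 1 = 182

182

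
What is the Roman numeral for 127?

Convert 127 to Roman numerals:
  127 contains 1×100 (C)
  27 contains 2×10 (XX)
  7 contains 1×5 (V)
  2 contains 2×1 (II)

CXXVII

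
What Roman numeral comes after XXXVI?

XXXVI = 36, so the next integer is 36 + 1 = 37

XXXVII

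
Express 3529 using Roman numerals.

Convert 3529 to Roman numerals:
  3529 contains 3×1000 (MMM)
  529 contains 1×500 (D)
  29 contains 2×10 (XX)
  9 contains 1×9 (IX)

MMMDXXIX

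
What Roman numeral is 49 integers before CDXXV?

CDXXV = 425
425 - 49 = 376

CCCLXXVI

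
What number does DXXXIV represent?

DXXXIV: D=500, X=10, X=10, X=10, IV=4
500 + 10 + 10 + 10 + 4 = 534

534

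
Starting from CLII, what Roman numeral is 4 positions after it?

CLII = 152
152 + 4 = 156

CLVI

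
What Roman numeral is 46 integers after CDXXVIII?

CDXXVIII = 428
428 + 46 = 474

CDLXXIV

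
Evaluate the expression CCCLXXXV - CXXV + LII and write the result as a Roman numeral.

CCCLXXXV = 385, CXXV = 125, LII = 52
385 - 125 = 260
260 + 52 = 312

CCCXII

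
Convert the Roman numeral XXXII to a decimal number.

XXXII: X=10, X=10, X=10, I=1, I=1
10 + 10 + 10 + 1 + 1 = 32

32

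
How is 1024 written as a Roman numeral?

Convert 1024 to Roman numerals:
  1024 contains 1×1000 (M)
  24 contains 2×10 (XX)
  4 contains 1×4 (IV)

MXXIV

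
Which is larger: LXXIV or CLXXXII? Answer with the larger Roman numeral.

LXXIV = 74
CLXXXII = 182
182 is larger

CLXXXII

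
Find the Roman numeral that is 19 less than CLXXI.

CLXXI = 171
171 - 19 = 152

CLII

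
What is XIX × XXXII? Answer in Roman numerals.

XIX = 19
XXXII = 32
19 × 32 = 608

DCVIII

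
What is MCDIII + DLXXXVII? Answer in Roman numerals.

MCDIII = 1403
DLXXXVII = 587
1403 + 587 = 1990

MCMXC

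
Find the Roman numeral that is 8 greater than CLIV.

CLIV = 154
154 + 8 = 162

CLXII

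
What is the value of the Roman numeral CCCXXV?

CCCXXV: C=100, C=100, C=100, X=10, X=10, V=5
100 + 100 + 100 + 10 + 10 + 5 = 325

325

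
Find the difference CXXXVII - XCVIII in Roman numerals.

CXXXVII = 137
XCVIII = 98
137 - 98 = 39

XXXIX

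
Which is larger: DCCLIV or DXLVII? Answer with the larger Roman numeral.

DCCLIV = 754
DXLVII = 547
754 is larger

DCCLIV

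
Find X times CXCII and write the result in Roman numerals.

X = 10
CXCII = 192
10 × 192 = 1920

MCMXX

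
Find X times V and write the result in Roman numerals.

X = 10
V = 5
10 × 5 = 50

L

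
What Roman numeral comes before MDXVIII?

MDXVIII = 1518; previous is 1517

MDXVII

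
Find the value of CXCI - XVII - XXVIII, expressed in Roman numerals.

CXCI = 191, XVII = 17, XXVIII = 28
191 - 17 = 174
174 - 28 = 146

CXLVI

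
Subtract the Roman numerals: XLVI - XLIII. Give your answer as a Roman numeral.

XLVI = 46
XLIII = 43
46 - 43 = 3

III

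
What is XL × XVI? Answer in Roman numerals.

XL = 40
XVI = 16
40 × 16 = 640

DCXL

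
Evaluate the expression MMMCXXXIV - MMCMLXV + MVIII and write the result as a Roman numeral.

MMMCXXXIV = 3134, MMCMLXV = 2965, MVIII = 1008
3134 - 2965 = 169
169 + 1008 = 1177

MCLXXVII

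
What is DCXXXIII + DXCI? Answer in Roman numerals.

DCXXXIII = 633
DXCI = 591
633 + 591 = 1224

MCCXXIV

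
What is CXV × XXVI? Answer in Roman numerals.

CXV = 115
XXVI = 26
115 × 26 = 2990

MMCMXC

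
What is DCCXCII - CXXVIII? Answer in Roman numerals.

DCCXCII = 792
CXXVIII = 128
792 - 128 = 664

DCLXIV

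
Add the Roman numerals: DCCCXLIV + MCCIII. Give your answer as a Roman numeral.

DCCCXLIV = 844
MCCIII = 1203
844 + 1203 = 2047

MMXLVII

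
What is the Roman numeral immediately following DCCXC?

DCCXC = 790; next is 791

DCCXCI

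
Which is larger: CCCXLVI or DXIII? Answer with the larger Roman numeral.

CCCXLVI = 346
DXIII = 513
513 is larger

DXIII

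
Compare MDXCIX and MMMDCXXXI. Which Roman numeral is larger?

MDXCIX = 1599
MMMDCXXXI = 3631
3631 is larger

MMMDCXXXI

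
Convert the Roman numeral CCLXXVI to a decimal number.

CCLXXVI: C=100, C=100, L=50, X=10, X=10, V=5, I=1
100 + 100 + 50 + 10 + 10 + 5 + 1 = 276

276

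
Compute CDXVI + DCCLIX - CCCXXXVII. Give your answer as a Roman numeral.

CDXVI = 416, DCCLIX = 759, CCCXXXVII = 337
416 + 759 = 1175
1175 - 337 = 838

DCCCXXXVIII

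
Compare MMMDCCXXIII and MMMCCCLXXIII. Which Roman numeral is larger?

MMMDCCXXIII = 3723
MMMCCCLXXIII = 3373
3723 is larger

MMMDCCXXIII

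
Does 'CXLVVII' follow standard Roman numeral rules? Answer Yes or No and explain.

'CXLVVII': V should not appear more than once

No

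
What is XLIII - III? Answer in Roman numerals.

XLIII = 43
III = 3
43 - 3 = 40

XL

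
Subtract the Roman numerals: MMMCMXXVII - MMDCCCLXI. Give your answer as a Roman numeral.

MMMCMXXVII = 3927
MMDCCCLXI = 2861
3927 - 2861 = 1066

MLXVI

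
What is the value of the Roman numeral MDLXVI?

MDLXVI: M=1000, D=500, L=50, X=10, V=5, I=1
1000 + 500 + 50 + 10 + 5 + 1 = 1566

1566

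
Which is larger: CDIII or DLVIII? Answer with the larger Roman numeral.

CDIII = 403
DLVIII = 558
558 is larger

DLVIII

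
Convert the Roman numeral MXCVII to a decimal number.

MXCVII: M=1000, XC=90, V=5, I=1, I=1
1000 + 90 + 5 + 1 + 1 = 1097

1097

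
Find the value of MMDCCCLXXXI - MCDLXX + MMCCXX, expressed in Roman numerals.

MMDCCCLXXXI = 2881, MCDLXX = 1470, MMCCXX = 2220
2881 - 1470 = 1411
1411 + 2220 = 3631

MMMDCXXXI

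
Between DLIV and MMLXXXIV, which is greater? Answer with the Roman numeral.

DLIV = 554
MMLXXXIV = 2084
2084 is larger

MMLXXXIV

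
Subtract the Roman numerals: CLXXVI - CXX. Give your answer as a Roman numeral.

CLXXVI = 176
CXX = 120
176 - 120 = 56

LVI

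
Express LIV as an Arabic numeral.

LIV: L=50, IV=4
50 + 4 = 54

54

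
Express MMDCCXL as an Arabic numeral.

MMDCCXL: M=1000, M=1000, D=500, C=100, C=100, XL=40
1000 + 1000 + 500 + 100 + 100 + 40 = 2740

2740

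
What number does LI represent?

LI: L=50, I=1
50 + 1 = 51

51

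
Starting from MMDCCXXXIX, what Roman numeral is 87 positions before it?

MMDCCXXXIX = 2739
2739 - 87 = 2652

MMDCLII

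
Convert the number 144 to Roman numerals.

Convert 144 to Roman numerals:
  144 contains 1×100 (C)
  44 contains 1×40 (XL)
  4 contains 1×4 (IV)

CXLIV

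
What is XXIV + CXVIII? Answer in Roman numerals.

XXIV = 24
CXVIII = 118
24 + 118 = 142

CXLII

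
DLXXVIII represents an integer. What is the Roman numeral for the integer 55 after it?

DLXXVIII = 578
578 + 55 = 633

DCXXXIII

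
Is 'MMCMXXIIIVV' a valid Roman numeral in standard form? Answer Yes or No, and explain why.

'MMCMXXIIIVV': V should not appear more than once

No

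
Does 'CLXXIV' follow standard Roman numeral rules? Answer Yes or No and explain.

'CLXXIV': Check the rules: uses only the symbols I, V, X, L, C, D, M; no symbol is repeated more than three times in a row; V, L and D each appear at most once; the only place a smaller symbol precedes a larger one is the allowed subtractive pair IV, the symbol right after such a pair (if any) is smaller than the pair's first symbol, and otherwise the values never increase from left to right. Value: C (100) + L (50) + X (10) + X (10) + IV (4) = 174. So it is a valid standard Roman numeral.

Yes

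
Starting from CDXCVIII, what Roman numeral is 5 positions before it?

CDXCVIII = 498
498 - 5 = 493

CDXCIII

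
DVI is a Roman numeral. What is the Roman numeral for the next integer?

DVI = 506, so the next integer is 506 + 1 = 507

DVII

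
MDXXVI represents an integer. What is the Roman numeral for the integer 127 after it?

MDXXVI = 1526
1526 + 127 = 1653

MDCLIII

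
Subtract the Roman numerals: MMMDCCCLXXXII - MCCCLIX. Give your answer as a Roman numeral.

MMMDCCCLXXXII = 3882
MCCCLIX = 1359
3882 - 1359 = 2523

MMDXXIII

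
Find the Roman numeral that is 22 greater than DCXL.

DCXL = 640
640 + 22 = 662

DCLXII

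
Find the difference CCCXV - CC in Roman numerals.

CCCXV = 315
CC = 200
315 - 200 = 115

CXV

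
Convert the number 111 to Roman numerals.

Convert 111 to Roman numerals:
  111 contains 1×100 (C)
  11 contains 1×10 (X)
  1 contains 1×1 (I)

CXI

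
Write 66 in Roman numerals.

Convert 66 to Roman numerals:
  66 contains 1×50 (L)
  16 contains 1×10 (X)
  6 contains 1×5 (V)
  1 contains 1×1 (I)

LXVI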